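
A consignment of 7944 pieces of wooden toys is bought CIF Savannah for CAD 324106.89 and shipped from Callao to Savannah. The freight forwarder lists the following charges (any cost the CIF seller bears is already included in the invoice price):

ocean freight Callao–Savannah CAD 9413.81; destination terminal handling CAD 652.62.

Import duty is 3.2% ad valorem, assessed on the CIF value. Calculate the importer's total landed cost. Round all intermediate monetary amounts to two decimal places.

Total landed cost: CAD 335130.93

CIF: the seller pays costs through ocean freight and marine insurance to the destination port.
Already in the invoice (seller's account under CIF): freight — exclude.
The CIF price already equals the CIF value: 324106.89
Import duty = 324106.89 × 3.2% = 10371.42
Buyer bears: destination terminal 652.62 + duty 10371.42 = 11024.04
Landed cost = invoice 324106.89 + 11024.04 = 335130.93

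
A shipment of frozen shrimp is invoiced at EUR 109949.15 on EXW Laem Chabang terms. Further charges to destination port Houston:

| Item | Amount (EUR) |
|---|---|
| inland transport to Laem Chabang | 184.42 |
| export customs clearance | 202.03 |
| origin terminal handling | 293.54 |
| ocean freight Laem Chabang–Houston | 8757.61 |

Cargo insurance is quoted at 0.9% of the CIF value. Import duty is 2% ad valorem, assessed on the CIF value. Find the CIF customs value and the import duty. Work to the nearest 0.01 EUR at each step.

Let C be the CIF value. C = EXW price + pre-shipment costs + freight + 0.9% × C
C − 0.9% × C = 109949.15 + 184.42 + 202.03 + 293.54 + 8757.61
0.991 × C = 119386.75
C = 119386.75 / 0.991 = 120470.99
Insurance premium = 0.9% × 120470.99 = 1084.24
Import duty = 120470.99 × 2% = 2409.42

CIF value: EUR 120470.99; import duty: EUR 2409.42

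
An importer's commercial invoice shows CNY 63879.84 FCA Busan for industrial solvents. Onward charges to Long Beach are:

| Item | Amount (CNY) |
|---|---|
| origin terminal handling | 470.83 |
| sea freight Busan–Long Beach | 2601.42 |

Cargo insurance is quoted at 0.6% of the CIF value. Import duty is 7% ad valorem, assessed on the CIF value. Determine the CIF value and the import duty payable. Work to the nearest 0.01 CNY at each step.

CIF value: CNY 67356.23; import duty: CNY 4714.94

Let C be the CIF value. C = FCA price + pre-shipment costs + freight + 0.6% × C
C − 0.6% × C = 63879.84 + 470.83 + 2601.42
0.994 × C = 66952.09
C = 66952.09 / 0.994 = 67356.23
Insurance premium = 0.6% × 67356.23 = 404.14
Import duty = 67356.23 × 7% = 4714.94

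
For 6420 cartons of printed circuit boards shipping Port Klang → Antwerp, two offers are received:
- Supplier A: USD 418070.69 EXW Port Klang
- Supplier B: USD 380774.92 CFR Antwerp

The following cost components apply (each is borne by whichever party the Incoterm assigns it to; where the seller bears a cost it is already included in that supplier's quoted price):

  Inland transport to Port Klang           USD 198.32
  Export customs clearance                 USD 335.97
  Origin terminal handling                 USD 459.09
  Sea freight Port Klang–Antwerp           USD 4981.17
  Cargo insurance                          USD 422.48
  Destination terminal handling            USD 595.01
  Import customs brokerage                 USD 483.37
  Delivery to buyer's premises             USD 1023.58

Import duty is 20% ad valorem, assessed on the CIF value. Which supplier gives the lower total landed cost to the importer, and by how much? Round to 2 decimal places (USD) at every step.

Supplier B is cheaper by USD 51924.38

Supplier A (EXW):
CIF value = EXW price + inland to port + export clearance + origin terminal + freight + insurance = 418070.69 + 198.32 + 335.97 + 459.09 + 4981.17 + 422.48 = 424467.72
Import duty = 424467.72 × 20% = 84893.54
Buyer bears (A): 198.32 + 335.97 + 459.09 + 4981.17 + 422.48 + 595.01 + 483.37 + 1023.58 = 8498.99
Landed cost (A) = invoice 418070.69 + 8498.99 + duty 84893.54 = 511463.22
Supplier B (CFR):
CIF value = CFR price + insurance = 380774.92 + 422.48 = 381197.40
Import duty = 381197.40 × 20% = 76239.48
Buyer bears (B): 422.48 + 595.01 + 483.37 + 1023.58 = 2524.44
Landed cost (B) = invoice 380774.92 + 2524.44 + duty 76239.48 = 459538.84
Difference = |511463.22 − 459538.84| = 51924.38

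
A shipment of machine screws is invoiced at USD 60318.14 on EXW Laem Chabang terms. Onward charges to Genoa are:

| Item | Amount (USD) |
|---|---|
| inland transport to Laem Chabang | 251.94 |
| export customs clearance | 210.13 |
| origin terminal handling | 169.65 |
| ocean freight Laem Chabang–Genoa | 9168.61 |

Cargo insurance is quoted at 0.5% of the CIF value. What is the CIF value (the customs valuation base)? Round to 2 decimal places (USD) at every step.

CIF value: USD 70470.82

Let C be the CIF value. C = EXW price + pre-shipment costs + freight + 0.5% × C
C − 0.5% × C = 60318.14 + 251.94 + 210.13 + 169.65 + 9168.61
0.995 × C = 70118.47
C = 70118.47 / 0.995 = 70470.82
Insurance premium = 0.5% × 70470.82 = 352.35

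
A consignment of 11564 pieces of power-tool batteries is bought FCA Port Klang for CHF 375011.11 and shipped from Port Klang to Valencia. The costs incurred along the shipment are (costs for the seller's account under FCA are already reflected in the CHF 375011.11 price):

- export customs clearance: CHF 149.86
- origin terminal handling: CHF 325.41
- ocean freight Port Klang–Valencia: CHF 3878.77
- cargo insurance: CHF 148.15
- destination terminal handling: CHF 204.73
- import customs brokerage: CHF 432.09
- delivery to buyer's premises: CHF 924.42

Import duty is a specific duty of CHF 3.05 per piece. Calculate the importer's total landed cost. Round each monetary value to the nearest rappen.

Total landed cost: CHF 416194.88

FCA: the seller delivers export-cleared goods to the carrier; the buyer bears costs from that point.
Already in the invoice (seller's account under FCA): export clearance — exclude.
CIF value = FCA price + origin terminal + freight + insurance = 375011.11 + 325.41 + 3878.77 + 148.15 = 379363.44
Import duty = 11564 × 3.05 = 35270.20
Buyer bears: origin terminal 325.41 + freight 3878.77 + insurance 148.15 + destination terminal 204.73 + brokerage 432.09 + delivery 924.42 + duty 35270.20 = 41183.77
Landed cost = invoice 375011.11 + 41183.77 = 416194.88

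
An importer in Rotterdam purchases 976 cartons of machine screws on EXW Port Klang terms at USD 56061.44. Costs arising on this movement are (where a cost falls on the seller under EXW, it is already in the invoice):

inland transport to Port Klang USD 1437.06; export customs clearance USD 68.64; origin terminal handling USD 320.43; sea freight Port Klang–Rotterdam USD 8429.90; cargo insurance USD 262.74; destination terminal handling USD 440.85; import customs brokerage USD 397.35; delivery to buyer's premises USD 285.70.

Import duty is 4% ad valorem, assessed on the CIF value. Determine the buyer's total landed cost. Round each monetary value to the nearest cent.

EXW: the seller makes goods available at their premises; the buyer bears all onward costs.
CIF value = EXW price + inland to port + export clearance + origin terminal + freight + insurance = 56061.44 + 1437.06 + 68.64 + 320.43 + 8429.90 + 262.74 = 66580.21
Import duty = 66580.21 × 4% = 2663.21
Buyer bears: inland to port 1437.06 + export clearance 68.64 + origin terminal 320.43 + freight 8429.90 + insurance 262.74 + destination terminal 440.85 + brokerage 397.35 + delivery 285.70 + duty 2663.21 = 14305.88
Landed cost = invoice 56061.44 + 14305.88 = 70367.32

Total landed cost: USD 70367.32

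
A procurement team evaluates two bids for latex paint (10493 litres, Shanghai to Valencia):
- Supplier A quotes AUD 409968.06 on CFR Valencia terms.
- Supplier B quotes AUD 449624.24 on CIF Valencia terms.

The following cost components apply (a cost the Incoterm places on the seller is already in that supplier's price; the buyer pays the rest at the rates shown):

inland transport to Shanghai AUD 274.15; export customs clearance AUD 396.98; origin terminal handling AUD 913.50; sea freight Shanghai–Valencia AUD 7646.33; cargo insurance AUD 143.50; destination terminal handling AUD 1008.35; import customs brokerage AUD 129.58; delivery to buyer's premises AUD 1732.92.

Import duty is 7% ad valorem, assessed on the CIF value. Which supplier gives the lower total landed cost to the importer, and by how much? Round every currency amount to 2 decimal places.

Supplier A (CFR):
CIF value = CFR price + insurance = 409968.06 + 143.50 = 410111.56
Import duty = 410111.56 × 7% = 28707.81
Buyer bears (A): 143.50 + 1008.35 + 129.58 + 1732.92 = 3014.35
Landed cost (A) = invoice 409968.06 + 3014.35 + duty 28707.81 = 441690.22
Supplier B (CIF):
The CIF price already equals the CIF value: 449624.24
Import duty = 449624.24 × 7% = 31473.70
Buyer bears (B): 1008.35 + 129.58 + 1732.92 = 2870.85
Landed cost (B) = invoice 449624.24 + 2870.85 + duty 31473.70 = 483968.79
Difference = |441690.22 − 483968.79| = 42278.57

Supplier A is cheaper by AUD 42278.57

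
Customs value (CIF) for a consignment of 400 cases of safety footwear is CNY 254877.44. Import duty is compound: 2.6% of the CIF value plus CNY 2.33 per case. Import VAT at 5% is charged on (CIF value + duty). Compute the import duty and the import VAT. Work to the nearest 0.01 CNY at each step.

Ad valorem component: 254877.44 × 2.6% = 6626.81
Specific component: 400 × 2.33 = 932.00
Import duty = 6626.81 + 932.00 = 7558.81
VAT base = CIF + duty = 254877.44 + 7558.81 = 262436.25
Import VAT = 262436.25 × 5% = 13121.81

Import duty: CNY 7558.81; import VAT: CNY 13121.81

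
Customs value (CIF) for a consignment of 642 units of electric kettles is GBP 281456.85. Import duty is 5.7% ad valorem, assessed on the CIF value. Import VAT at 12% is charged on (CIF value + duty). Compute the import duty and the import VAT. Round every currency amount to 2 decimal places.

Import duty = 281456.85 × 5.7% = 16043.04
VAT base = CIF + duty = 281456.85 + 16043.04 = 297499.89
Import VAT = 297499.89 × 12% = 35699.99

Import duty: GBP 16043.04; import VAT: GBP 35699.99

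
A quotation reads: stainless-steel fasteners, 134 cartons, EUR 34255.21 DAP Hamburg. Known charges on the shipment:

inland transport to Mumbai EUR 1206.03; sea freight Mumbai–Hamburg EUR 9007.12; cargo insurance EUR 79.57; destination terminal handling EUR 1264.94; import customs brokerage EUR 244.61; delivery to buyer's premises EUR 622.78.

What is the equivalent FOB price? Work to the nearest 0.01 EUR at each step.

FOB price: EUR 23280.80

Not relevant to the conversion: inland to port — on the seller under both DAP and FOB; already in the DAP price and stays in the FOB price. brokerage — on the buyer under both terms; not part of either seller's price.
From DAP to FOB, the seller no longer bears: freight, insurance, destination terminal, delivery.
FOB price = 34255.21 − 9007.12 − 79.57 − 1264.94 − 622.78 = 23280.80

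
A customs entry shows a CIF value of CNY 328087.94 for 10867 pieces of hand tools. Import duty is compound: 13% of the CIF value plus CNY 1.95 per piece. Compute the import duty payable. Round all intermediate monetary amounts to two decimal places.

Ad valorem component: 328087.94 × 13% = 42651.43
Specific component: 10867 × 1.95 = 21190.65
Import duty = 42651.43 + 21190.65 = 63842.08

Import duty: CNY 63842.08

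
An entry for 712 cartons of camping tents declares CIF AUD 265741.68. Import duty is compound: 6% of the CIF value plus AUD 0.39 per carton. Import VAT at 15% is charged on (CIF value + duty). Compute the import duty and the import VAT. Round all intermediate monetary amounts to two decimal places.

Ad valorem component: 265741.68 × 6% = 15944.50
Specific component: 712 × 0.39 = 277.68
Import duty = 15944.50 + 277.68 = 16222.18
VAT base = CIF + duty = 265741.68 + 16222.18 = 281963.86
Import VAT = 281963.86 × 15% = 42294.58

Import duty: AUD 16222.18; import VAT: AUD 42294.58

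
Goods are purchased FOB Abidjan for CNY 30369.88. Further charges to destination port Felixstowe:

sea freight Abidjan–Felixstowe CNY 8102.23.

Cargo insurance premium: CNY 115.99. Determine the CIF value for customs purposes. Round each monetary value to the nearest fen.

CIF value: CNY 38588.10

CIF = FOB price + freight + insurance
CIF = 30369.88 + 8102.23 + 115.99 = 38588.10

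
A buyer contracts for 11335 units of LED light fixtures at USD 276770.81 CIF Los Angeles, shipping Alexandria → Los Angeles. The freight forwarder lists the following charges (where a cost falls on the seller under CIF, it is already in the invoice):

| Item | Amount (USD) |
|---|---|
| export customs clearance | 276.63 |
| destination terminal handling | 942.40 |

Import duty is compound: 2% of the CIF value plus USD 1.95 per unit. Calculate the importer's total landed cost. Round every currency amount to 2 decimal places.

Total landed cost: USD 305351.88

CIF: the seller pays costs through ocean freight and marine insurance to the destination port.
Already in the invoice (seller's account under CIF): export clearance — exclude.
The CIF price already equals the CIF value: 276770.81
Ad valorem component: 276770.81 × 2% = 5535.42
Specific component: 11335 × 1.95 = 22103.25
Import duty = 5535.42 + 22103.25 = 27638.67
Buyer bears: destination terminal 942.40 + duty 27638.67 = 28581.07
Landed cost = invoice 276770.81 + 28581.07 = 305351.88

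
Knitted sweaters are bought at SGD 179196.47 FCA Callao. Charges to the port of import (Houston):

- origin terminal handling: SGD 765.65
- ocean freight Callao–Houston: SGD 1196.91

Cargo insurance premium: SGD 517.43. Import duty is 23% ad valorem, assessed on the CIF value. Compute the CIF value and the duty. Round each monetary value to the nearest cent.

CIF = FCA price + pre-shipment costs + freight + insurance
CIF = 179196.47 + 765.65 + 1196.91 + 517.43 = 181676.46
Import duty = 181676.46 × 23% = 41785.59

CIF value: SGD 181676.46; import duty: SGD 41785.59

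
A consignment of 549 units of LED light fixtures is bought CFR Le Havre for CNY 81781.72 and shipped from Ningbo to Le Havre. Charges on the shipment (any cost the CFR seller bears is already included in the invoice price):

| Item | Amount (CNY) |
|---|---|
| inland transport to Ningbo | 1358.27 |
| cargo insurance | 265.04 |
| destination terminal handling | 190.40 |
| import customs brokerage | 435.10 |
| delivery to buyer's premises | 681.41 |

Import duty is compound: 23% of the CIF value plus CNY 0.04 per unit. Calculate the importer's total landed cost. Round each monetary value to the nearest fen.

CFR: the seller pays costs through ocean freight to the destination port, but not insurance.
Already in the invoice (seller's account under CFR): inland to port — exclude.
CIF value = CFR price + insurance = 81781.72 + 265.04 = 82046.76
Ad valorem component: 82046.76 × 23% = 18870.75
Specific component: 549 × 0.04 = 21.96
Import duty = 18870.75 + 21.96 = 18892.71
Buyer bears: insurance 265.04 + destination terminal 190.40 + brokerage 435.10 + delivery 681.41 + duty 18892.71 = 20464.66
Landed cost = invoice 81781.72 + 20464.66 = 102246.38

Total landed cost: CNY 102246.38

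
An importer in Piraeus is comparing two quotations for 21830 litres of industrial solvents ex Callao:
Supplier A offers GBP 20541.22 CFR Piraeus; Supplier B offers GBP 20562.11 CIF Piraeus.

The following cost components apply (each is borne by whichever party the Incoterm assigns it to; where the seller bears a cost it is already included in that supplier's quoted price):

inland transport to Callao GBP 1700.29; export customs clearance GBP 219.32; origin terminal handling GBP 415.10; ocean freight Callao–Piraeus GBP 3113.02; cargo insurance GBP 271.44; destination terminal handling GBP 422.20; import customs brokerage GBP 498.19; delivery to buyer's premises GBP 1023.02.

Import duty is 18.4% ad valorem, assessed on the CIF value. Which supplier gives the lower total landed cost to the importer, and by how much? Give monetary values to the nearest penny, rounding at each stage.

Supplier B is cheaper by GBP 296.65

Supplier A (CFR):
CIF value = CFR price + insurance = 20541.22 + 271.44 = 20812.66
Import duty = 20812.66 × 18.4% = 3829.53
Buyer bears (A): 271.44 + 422.20 + 498.19 + 1023.02 = 2214.85
Landed cost (A) = invoice 20541.22 + 2214.85 + duty 3829.53 = 26585.60
Supplier B (CIF):
The CIF price already equals the CIF value: 20562.11
Import duty = 20562.11 × 18.4% = 3783.43
Buyer bears (B): 422.20 + 498.19 + 1023.02 = 1943.41
Landed cost (B) = invoice 20562.11 + 1943.41 + duty 3783.43 = 26288.95
Difference = |26585.60 − 26288.95| = 296.65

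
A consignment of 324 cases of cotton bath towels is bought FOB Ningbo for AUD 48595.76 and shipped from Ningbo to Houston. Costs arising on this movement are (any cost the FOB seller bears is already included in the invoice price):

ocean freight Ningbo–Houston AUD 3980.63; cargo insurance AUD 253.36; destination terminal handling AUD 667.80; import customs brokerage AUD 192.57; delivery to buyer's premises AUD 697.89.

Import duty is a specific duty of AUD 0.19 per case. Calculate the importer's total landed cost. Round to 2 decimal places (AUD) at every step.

FOB: the seller bears costs until goods are on board at the origin port; the buyer bears freight, insurance and all costs thereafter.
CIF value = FOB price + freight + insurance = 48595.76 + 3980.63 + 253.36 = 52829.75
Import duty = 324 × 0.19 = 61.56
Buyer bears: freight 3980.63 + insurance 253.36 + destination terminal 667.80 + brokerage 192.57 + delivery 697.89 + duty 61.56 = 5853.81
Landed cost = invoice 48595.76 + 5853.81 = 54449.57

Total landed cost: AUD 54449.57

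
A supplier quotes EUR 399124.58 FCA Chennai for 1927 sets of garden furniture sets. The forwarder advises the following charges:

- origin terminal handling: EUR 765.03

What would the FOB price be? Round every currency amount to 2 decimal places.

FOB price: EUR 399889.61

From FCA to FOB, the seller additionally bears: origin terminal.
FOB price = 399124.58 + 765.03 = 399889.61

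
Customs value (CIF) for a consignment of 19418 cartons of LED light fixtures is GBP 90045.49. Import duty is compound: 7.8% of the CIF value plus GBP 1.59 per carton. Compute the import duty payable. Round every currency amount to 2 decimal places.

Ad valorem component: 90045.49 × 7.8% = 7023.55
Specific component: 19418 × 1.59 = 30874.62
Import duty = 7023.55 + 30874.62 = 37898.17

Import duty: GBP 37898.17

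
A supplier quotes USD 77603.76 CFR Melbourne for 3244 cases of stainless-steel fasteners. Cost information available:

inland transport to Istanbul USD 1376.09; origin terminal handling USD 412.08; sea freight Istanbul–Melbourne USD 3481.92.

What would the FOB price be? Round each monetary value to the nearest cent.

FOB price: USD 74121.84

Not relevant to the conversion: origin terminal, inland to port — on the seller under both CFR and FOB; already in the CFR price and stays in the FOB price.
From CFR to FOB, the seller no longer bears: freight.
FOB price = 77603.76 − 3481.92 = 74121.84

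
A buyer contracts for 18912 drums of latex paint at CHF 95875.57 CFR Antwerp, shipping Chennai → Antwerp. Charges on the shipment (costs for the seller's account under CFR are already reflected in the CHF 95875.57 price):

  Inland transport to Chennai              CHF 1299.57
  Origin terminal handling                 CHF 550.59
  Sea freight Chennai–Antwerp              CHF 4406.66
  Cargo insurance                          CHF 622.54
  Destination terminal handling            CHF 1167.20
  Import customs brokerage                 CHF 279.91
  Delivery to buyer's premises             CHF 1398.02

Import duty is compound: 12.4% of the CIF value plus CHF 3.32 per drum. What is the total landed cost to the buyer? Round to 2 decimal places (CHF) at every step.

Total landed cost: CHF 174096.85

CFR: the seller pays costs through ocean freight to the destination port, but not insurance.
Already in the invoice (seller's account under CFR): inland to port, origin terminal, freight — exclude.
CIF value = CFR price + insurance = 95875.57 + 622.54 = 96498.11
Ad valorem component: 96498.11 × 12.4% = 11965.77
Specific component: 18912 × 3.32 = 62787.84
Import duty = 11965.77 + 62787.84 = 74753.61
Buyer bears: insurance 622.54 + destination terminal 1167.20 + brokerage 279.91 + delivery 1398.02 + duty 74753.61 = 78221.28
Landed cost = invoice 95875.57 + 78221.28 = 174096.85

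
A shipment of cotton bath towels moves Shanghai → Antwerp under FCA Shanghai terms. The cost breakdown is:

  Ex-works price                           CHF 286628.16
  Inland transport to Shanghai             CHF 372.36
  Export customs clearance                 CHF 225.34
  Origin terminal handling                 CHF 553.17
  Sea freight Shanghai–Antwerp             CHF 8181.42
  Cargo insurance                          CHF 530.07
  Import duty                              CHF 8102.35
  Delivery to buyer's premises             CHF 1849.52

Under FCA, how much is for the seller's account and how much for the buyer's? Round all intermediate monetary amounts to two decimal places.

Seller: CHF 287225.86; buyer: CHF 19216.53

FCA: the seller delivers export-cleared goods to the carrier; the buyer bears costs from that point.
Seller's account: goods 286628.16 + inland to port 372.36 + export clearance 225.34 = 287225.86
Buyer's account: origin terminal 553.17 + freight 8181.42 + insurance 530.07 + duty 8102.35 + delivery 1849.52 = 19216.53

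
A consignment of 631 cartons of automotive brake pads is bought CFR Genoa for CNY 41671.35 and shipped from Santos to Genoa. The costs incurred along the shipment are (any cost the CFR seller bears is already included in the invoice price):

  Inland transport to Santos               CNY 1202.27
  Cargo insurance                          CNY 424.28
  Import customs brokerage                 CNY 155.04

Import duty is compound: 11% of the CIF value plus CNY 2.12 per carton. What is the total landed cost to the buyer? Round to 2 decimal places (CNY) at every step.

CFR: the seller pays costs through ocean freight to the destination port, but not insurance.
Already in the invoice (seller's account under CFR): inland to port — exclude.
CIF value = CFR price + insurance = 41671.35 + 424.28 = 42095.63
Ad valorem component: 42095.63 × 11% = 4630.52
Specific component: 631 × 2.12 = 1337.72
Import duty = 4630.52 + 1337.72 = 5968.24
Buyer bears: insurance 424.28 + brokerage 155.04 + duty 5968.24 = 6547.56
Landed cost = invoice 41671.35 + 6547.56 = 48218.91

Total landed cost: CNY 48218.91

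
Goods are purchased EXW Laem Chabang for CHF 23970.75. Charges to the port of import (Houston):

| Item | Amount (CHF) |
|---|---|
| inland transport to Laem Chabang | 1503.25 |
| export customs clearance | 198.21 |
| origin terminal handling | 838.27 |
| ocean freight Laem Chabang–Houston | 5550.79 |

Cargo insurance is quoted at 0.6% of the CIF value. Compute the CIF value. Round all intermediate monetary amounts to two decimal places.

Let C be the CIF value. C = EXW price + pre-shipment costs + freight + 0.6% × C
C − 0.6% × C = 23970.75 + 1503.25 + 198.21 + 838.27 + 5550.79
0.994 × C = 32061.27
C = 32061.27 / 0.994 = 32254.80
Insurance premium = 0.6% × 32254.80 = 193.53

CIF value: CHF 32254.80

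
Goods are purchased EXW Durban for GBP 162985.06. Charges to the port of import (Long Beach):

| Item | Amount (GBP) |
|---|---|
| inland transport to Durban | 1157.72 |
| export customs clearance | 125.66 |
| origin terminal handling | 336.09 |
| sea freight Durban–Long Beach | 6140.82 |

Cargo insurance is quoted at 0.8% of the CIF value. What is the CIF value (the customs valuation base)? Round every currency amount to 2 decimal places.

Let C be the CIF value. C = EXW price + pre-shipment costs + freight + 0.8% × C
C − 0.8% × C = 162985.06 + 1157.72 + 125.66 + 336.09 + 6140.82
0.992 × C = 170745.35
C = 170745.35 / 0.992 = 172122.33
Insurance premium = 0.8% × 172122.33 = 1376.98

CIF value: GBP 172122.33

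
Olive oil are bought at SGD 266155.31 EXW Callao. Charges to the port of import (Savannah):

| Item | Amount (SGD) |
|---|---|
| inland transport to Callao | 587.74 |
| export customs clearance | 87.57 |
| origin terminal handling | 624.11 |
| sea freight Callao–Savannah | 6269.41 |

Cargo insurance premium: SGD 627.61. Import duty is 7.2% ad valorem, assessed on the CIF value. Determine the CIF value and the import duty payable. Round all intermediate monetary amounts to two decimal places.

CIF value: SGD 274351.75; import duty: SGD 19753.33

CIF = EXW price + pre-shipment costs + freight + insurance
CIF = 266155.31 + 587.74 + 87.57 + 624.11 + 6269.41 + 627.61 = 274351.75
Import duty = 274351.75 × 7.2% = 19753.33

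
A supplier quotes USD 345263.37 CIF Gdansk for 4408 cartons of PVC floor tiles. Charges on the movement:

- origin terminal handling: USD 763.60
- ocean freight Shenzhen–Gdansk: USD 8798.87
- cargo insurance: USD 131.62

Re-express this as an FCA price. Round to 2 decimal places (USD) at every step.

FCA price: USD 335569.28

From CIF to FCA, the seller no longer bears: origin terminal, freight, insurance.
FCA price = 345263.37 − 763.60 − 8798.87 − 131.62 = 335569.28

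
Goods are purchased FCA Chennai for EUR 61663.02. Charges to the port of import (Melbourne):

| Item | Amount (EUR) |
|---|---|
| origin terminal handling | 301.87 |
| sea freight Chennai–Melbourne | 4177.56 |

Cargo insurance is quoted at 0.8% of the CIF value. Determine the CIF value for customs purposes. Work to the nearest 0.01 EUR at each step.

CIF value: EUR 66675.86

Let C be the CIF value. C = FCA price + pre-shipment costs + freight + 0.8% × C
C − 0.8% × C = 61663.02 + 301.87 + 4177.56
0.992 × C = 66142.45
C = 66142.45 / 0.992 = 66675.86
Insurance premium = 0.8% × 66675.86 = 533.41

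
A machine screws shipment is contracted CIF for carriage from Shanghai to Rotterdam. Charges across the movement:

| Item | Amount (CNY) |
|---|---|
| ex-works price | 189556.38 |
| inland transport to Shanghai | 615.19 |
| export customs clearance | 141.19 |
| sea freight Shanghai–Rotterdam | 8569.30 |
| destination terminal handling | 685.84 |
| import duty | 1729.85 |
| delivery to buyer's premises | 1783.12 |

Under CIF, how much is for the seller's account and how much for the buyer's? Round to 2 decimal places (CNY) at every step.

CIF: the seller pays costs through ocean freight and marine insurance to the destination port.
Seller's account: goods 189556.38 + inland to port 615.19 + export clearance 141.19 + freight 8569.30 = 198882.06
Buyer's account: destination terminal 685.84 + duty 1729.85 + delivery 1783.12 = 4198.81

Seller: CNY 198882.06; buyer: CNY 4198.81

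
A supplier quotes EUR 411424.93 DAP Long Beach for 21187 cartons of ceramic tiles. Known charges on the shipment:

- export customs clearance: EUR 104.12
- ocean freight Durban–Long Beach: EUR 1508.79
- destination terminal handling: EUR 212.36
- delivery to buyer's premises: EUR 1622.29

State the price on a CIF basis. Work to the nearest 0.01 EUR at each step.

Not relevant to the conversion: export clearance, freight — on the seller under both DAP and CIF; already in the DAP price and stays in the CIF price.
From DAP to CIF, the seller no longer bears: destination terminal, delivery.
CIF price = 411424.93 − 212.36 − 1622.29 = 409590.28

CIF price: EUR 409590.28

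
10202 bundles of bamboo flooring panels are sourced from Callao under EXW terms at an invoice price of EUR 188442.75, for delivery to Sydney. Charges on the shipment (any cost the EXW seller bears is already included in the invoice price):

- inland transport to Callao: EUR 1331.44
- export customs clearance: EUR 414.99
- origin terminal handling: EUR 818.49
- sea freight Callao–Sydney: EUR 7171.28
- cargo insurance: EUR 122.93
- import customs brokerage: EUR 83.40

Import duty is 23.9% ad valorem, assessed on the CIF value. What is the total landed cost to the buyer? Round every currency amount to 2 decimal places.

EXW: the seller makes goods available at their premises; the buyer bears all onward costs.
CIF value = EXW price + inland to port + export clearance + origin terminal + freight + insurance = 188442.75 + 1331.44 + 414.99 + 818.49 + 7171.28 + 122.93 = 198301.88
Import duty = 198301.88 × 23.9% = 47394.15
Buyer bears: inland to port 1331.44 + export clearance 414.99 + origin terminal 818.49 + freight 7171.28 + insurance 122.93 + brokerage 83.40 + duty 47394.15 = 57336.68
Landed cost = invoice 188442.75 + 57336.68 = 245779.43

Total landed cost: EUR 245779.43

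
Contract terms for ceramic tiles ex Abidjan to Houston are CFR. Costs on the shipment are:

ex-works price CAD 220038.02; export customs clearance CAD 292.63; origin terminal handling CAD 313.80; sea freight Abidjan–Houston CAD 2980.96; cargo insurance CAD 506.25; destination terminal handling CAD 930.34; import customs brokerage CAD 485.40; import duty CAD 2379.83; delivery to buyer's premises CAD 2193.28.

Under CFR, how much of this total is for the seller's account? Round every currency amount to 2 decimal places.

Seller's account: CAD 223625.41

CFR: the seller pays costs through ocean freight to the destination port, but not insurance.
Seller's account: goods 220038.02 + export clearance 292.63 + origin terminal 313.80 + freight 2980.96 = 223625.41
Buyer's account: insurance 506.25 + destination terminal 930.34 + brokerage 485.40 + duty 2379.83 + delivery 2193.28 = 6495.10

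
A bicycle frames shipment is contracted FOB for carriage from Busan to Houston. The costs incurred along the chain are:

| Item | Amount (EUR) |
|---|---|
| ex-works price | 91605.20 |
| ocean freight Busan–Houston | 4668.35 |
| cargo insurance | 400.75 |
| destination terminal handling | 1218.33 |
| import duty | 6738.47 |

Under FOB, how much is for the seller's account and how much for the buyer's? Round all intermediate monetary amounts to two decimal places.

FOB: the seller bears costs until goods are on board at the origin port; the buyer bears freight, insurance and all costs thereafter.
Seller's account: goods 91605.20 = 91605.20
Buyer's account: freight 4668.35 + insurance 400.75 + destination terminal 1218.33 + duty 6738.47 = 13025.90

Seller: EUR 91605.20; buyer: EUR 13025.90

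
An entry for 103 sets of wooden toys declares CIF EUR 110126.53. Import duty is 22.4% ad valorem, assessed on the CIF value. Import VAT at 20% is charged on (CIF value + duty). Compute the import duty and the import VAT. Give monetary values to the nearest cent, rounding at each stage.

Import duty = 110126.53 × 22.4% = 24668.34
VAT base = CIF + duty = 110126.53 + 24668.34 = 134794.87
Import VAT = 134794.87 × 20% = 26958.97

Import duty: EUR 24668.34; import VAT: EUR 26958.97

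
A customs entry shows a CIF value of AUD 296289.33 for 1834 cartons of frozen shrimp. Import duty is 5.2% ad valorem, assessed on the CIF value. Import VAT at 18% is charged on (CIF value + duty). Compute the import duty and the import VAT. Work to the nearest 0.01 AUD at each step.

Import duty = 296289.33 × 5.2% = 15407.05
VAT base = CIF + duty = 296289.33 + 15407.05 = 311696.38
Import VAT = 311696.38 × 18% = 56105.35

Import duty: AUD 15407.05; import VAT: AUD 56105.35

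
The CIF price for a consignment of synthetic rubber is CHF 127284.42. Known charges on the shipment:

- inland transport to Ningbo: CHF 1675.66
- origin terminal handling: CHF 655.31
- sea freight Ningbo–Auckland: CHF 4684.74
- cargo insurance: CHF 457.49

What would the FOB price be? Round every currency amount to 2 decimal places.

Not relevant to the conversion: inland to port, origin terminal — on the seller under both CIF and FOB; already in the CIF price and stays in the FOB price.
From CIF to FOB, the seller no longer bears: freight, insurance.
FOB price = 127284.42 − 4684.74 − 457.49 = 122142.19

FOB price: CHF 122142.19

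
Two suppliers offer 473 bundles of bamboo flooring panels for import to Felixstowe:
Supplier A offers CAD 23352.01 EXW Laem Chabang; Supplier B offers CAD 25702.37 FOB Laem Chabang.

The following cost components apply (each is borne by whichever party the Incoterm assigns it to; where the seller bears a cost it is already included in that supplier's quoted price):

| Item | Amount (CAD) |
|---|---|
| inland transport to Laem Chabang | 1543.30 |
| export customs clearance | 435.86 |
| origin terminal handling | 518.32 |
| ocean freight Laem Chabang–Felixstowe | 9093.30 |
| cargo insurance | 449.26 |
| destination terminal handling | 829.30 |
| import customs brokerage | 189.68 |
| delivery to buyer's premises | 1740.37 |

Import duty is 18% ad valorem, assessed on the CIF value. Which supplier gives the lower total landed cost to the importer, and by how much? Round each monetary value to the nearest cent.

Supplier A (EXW):
CIF value = EXW price + inland to port + export clearance + origin terminal + freight + insurance = 23352.01 + 1543.30 + 435.86 + 518.32 + 9093.30 + 449.26 = 35392.05
Import duty = 35392.05 × 18% = 6370.57
Buyer bears (A): 1543.30 + 435.86 + 518.32 + 9093.30 + 449.26 + 829.30 + 189.68 + 1740.37 = 14799.39
Landed cost (A) = invoice 23352.01 + 14799.39 + duty 6370.57 = 44521.97
Supplier B (FOB):
CIF value = FOB price + freight + insurance = 25702.37 + 9093.30 + 449.26 = 35244.93
Import duty = 35244.93 × 18% = 6344.09
Buyer bears (B): 9093.30 + 449.26 + 829.30 + 189.68 + 1740.37 = 12301.91
Landed cost (B) = invoice 25702.37 + 12301.91 + duty 6344.09 = 44348.37
Difference = |44521.97 − 44348.37| = 173.60

Supplier B is cheaper by CAD 173.60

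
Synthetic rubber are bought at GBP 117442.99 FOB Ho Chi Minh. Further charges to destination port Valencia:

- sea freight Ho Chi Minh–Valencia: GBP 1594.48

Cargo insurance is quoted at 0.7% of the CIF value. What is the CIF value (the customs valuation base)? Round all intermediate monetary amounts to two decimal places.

CIF value: GBP 119876.61

Let C be the CIF value. C = FOB price + freight + 0.7% × C
C − 0.7% × C = 117442.99 + 1594.48
0.993 × C = 119037.47
C = 119037.47 / 0.993 = 119876.61
Insurance premium = 0.7% × 119876.61 = 839.14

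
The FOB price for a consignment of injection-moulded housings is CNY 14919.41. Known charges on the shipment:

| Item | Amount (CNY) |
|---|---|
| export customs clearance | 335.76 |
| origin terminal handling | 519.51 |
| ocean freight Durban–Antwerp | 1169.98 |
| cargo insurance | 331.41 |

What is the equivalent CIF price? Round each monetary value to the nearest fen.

Not relevant to the conversion: origin terminal, export clearance — on the seller under both FOB and CIF; already in the FOB price and stays in the CIF price.
From FOB to CIF, the seller additionally bears: freight, insurance.
CIF price = 14919.41 + 1169.98 + 331.41 = 16420.80

CIF price: CNY 16420.80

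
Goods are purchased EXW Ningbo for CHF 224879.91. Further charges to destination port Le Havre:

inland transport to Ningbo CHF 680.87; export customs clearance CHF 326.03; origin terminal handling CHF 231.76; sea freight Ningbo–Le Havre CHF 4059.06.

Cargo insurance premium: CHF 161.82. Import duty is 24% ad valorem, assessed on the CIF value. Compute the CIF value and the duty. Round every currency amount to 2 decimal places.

CIF = EXW price + pre-shipment costs + freight + insurance
CIF = 224879.91 + 680.87 + 326.03 + 231.76 + 4059.06 + 161.82 = 230339.45
Import duty = 230339.45 × 24% = 55281.47

CIF value: CHF 230339.45; import duty: CHF 55281.47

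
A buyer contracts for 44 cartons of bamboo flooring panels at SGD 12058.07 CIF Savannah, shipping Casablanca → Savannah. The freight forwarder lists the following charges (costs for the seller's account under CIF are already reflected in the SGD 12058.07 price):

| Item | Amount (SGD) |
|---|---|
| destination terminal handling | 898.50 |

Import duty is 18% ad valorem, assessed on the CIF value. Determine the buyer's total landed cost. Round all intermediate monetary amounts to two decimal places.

CIF: the seller pays costs through ocean freight and marine insurance to the destination port.
The CIF price already equals the CIF value: 12058.07
Import duty = 12058.07 × 18% = 2170.45
Buyer bears: destination terminal 898.50 + duty 2170.45 = 3068.95
Landed cost = invoice 12058.07 + 3068.95 = 15127.02

Total landed cost: SGD 15127.02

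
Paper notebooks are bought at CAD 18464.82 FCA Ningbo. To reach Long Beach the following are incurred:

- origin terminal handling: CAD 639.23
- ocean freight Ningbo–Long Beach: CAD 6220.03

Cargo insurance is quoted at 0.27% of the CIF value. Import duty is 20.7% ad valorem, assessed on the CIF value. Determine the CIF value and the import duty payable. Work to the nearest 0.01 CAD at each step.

CIF value: CAD 25392.64; import duty: CAD 5256.28

Let C be the CIF value. C = FCA price + pre-shipment costs + freight + 0.27% × C
C − 0.27% × C = 18464.82 + 639.23 + 6220.03
0.9973 × C = 25324.08
C = 25324.08 / 0.9973 = 25392.64
Insurance premium = 0.27% × 25392.64 = 68.56
Import duty = 25392.64 × 20.7% = 5256.28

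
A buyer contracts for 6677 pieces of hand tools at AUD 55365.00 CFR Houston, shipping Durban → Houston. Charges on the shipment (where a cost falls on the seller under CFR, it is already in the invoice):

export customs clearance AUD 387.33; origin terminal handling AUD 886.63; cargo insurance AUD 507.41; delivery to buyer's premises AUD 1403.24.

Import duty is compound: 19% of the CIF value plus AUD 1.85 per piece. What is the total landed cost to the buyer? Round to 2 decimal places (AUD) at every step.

CFR: the seller pays costs through ocean freight to the destination port, but not insurance.
Already in the invoice (seller's account under CFR): export clearance, origin terminal — exclude.
CIF value = CFR price + insurance = 55365.00 + 507.41 = 55872.41
Ad valorem component: 55872.41 × 19% = 10615.76
Specific component: 6677 × 1.85 = 12352.45
Import duty = 10615.76 + 12352.45 = 22968.21
Buyer bears: insurance 507.41 + delivery 1403.24 + duty 22968.21 = 24878.86
Landed cost = invoice 55365.00 + 24878.86 = 80243.86

Total landed cost: AUD 80243.86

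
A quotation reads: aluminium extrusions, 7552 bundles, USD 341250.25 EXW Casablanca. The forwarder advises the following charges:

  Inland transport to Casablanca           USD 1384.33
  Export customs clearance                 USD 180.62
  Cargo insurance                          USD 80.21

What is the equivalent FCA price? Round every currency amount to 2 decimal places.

FCA price: USD 342815.20

Not relevant to the conversion: insurance — on the buyer under both terms; not part of either seller's price.
From EXW to FCA, the seller additionally bears: inland to port, export clearance.
FCA price = 341250.25 + 1384.33 + 180.62 = 342815.20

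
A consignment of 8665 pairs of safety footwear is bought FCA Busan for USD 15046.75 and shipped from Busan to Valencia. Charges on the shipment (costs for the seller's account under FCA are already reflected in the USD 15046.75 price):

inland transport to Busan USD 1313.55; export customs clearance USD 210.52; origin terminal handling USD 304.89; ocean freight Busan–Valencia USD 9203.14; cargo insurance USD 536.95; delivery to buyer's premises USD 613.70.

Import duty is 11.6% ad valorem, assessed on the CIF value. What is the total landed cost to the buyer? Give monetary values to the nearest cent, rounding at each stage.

FCA: the seller delivers export-cleared goods to the carrier; the buyer bears costs from that point.
Already in the invoice (seller's account under FCA): inland to port, export clearance — exclude.
CIF value = FCA price + origin terminal + freight + insurance = 15046.75 + 304.89 + 9203.14 + 536.95 = 25091.73
Import duty = 25091.73 × 11.6% = 2910.64
Buyer bears: origin terminal 304.89 + freight 9203.14 + insurance 536.95 + delivery 613.70 + duty 2910.64 = 13569.32
Landed cost = invoice 15046.75 + 13569.32 = 28616.07

Total landed cost: USD 28616.07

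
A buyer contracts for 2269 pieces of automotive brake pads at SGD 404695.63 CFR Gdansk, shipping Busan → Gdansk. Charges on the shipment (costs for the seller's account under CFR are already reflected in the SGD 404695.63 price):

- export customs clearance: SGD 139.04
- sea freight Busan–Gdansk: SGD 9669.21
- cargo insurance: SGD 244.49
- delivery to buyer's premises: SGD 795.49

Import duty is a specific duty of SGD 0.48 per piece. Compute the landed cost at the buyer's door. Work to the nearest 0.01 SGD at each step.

CFR: the seller pays costs through ocean freight to the destination port, but not insurance.
Already in the invoice (seller's account under CFR): export clearance, freight — exclude.
CIF value = CFR price + insurance = 404695.63 + 244.49 = 404940.12
Import duty = 2269 × 0.48 = 1089.12
Buyer bears: insurance 244.49 + delivery 795.49 + duty 1089.12 = 2129.10
Landed cost = invoice 404695.63 + 2129.10 = 406824.73

Total landed cost: SGD 406824.73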